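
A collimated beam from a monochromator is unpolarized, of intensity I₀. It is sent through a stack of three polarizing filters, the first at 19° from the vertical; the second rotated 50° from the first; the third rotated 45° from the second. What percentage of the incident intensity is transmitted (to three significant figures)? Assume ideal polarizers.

Unpolarized light through the first polarizer → I₁ = ½ I₀, now polarized at 19°.
I₂ = I₁ cos²(50°) = 0.5 · 0.4132 I₀ = 0.2066 I₀.
I₃ = I₂ cos²(45°) = 0.2066 · 0.5 I₀ = 0.1033 I₀.
That is 10.33% of the incident intensity.

≈ 10.3%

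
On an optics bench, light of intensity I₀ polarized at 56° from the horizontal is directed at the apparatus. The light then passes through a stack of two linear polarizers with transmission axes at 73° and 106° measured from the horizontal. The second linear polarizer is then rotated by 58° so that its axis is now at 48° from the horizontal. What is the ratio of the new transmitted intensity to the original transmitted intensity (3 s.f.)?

I_new/I_old ≈ 1.17

Before rotation:
By Malus's law, I₁ = I₀ cos²(73° − 56°) = I₀ cos²(17°) = 0.9145 I₀.
I₂ = I₁ cos²(106° − 73°) = 0.9145 I₀ · cos²(33°) = 0.6432 I₀.
After rotation:
I₁ = I₀ cos²(73° − 56°) = I₀ cos²(17°) = 0.9145 I₀.
I₂ = I₁ cos²(48° − 73°) = 0.9145 I₀ · cos²(25°) = 0.7512 I₀.
Ratio = 0.7512 / 0.6432 = 1.168.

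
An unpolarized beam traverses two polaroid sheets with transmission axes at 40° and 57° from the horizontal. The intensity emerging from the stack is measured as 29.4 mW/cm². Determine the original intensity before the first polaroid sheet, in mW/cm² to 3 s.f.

Unpolarized light through the first polarizer → I₁ = ½ I₀, now polarized at 40°.
I₂ = I₁ cos²(57° − 40°) = 0.5 I₀ · cos²(17°) = 0.4573 I₀.
So 29.4 mW/cm² = 0.4573 I₀, giving I₀ = 29.4/0.4573 = 64.3 mW/cm².

I₀ ≈ 64.3 mW/cm²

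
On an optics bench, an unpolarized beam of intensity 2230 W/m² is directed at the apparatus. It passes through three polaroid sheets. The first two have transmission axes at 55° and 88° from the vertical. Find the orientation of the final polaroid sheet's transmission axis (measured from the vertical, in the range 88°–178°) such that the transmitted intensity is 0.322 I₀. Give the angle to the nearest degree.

θ ≈ 105°

Unpolarized light through the first polarizer → I₁ = ½ I₀, now polarized at 55°.
I₂ = I₁ cos²(88° − 55°) = 0.5 I₀ · cos²(33°) = 0.3517 I₀.
Need I₃/I₀ = 0.322, so cos²(θ − 88°) = 0.322 / 0.3517 = 0.9156.
θ − 88° = arccos(√0.9156) = 16.9°, giving θ ≈ 88 + 16.9 = 104.9°.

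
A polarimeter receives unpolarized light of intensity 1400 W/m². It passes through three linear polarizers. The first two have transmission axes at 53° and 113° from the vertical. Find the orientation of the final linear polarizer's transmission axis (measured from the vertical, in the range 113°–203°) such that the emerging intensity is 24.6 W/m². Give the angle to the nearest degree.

θ ≈ 181°

Unpolarized light through the first polarizer → I₁ = ½ I₀, now polarized at 53°.
I₂ = I₁ cos²(113° − 53°) = 0.5 I₀ · cos²(60°) = 0.125 I₀.
Target fraction: 24.6 / 1400 W/m² = 0.01757 of I₀.
Need I₃/I₀ = 0.01757, so cos²(θ − 113°) = 0.01757 / 0.125 = 0.1406.
θ − 113° = arccos(√0.1406) = 68.0°, giving θ ≈ 113 + 68.0 = 181.0°.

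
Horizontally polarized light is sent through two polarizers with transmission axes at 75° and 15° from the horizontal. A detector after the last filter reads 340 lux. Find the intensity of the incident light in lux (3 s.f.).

By Malus's law, I₁ = I₀ cos²(75° − 0°) = I₀ cos²(75°) = 0.06699 I₀.
I₂ = I₁ cos²(15° − 75°) = 0.06699 I₀ · cos²(60°) = 0.01675 I₀.
So 340 lux = 0.01675 I₀, giving I₀ = 340/0.01675 = 2.03e+04 lux.

I₀ ≈ 2.03e4 lux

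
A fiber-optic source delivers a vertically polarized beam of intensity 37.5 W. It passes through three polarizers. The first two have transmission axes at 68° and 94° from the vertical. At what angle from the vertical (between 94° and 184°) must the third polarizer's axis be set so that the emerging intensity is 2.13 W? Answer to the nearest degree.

θ ≈ 139°

I₁ = I₀ cos²(68° − 0°) = I₀ cos²(68°) = 0.1403 I₀.
I₂ = I₁ cos²(94° − 68°) = 0.1403 I₀ · cos²(26°) = 0.1134 I₀.
Target fraction: 2.13 / 37.5 W = 0.0568 of I₀.
Need I₃/I₀ = 0.0568, so cos²(θ − 94°) = 0.0568 / 0.1134 = 0.501.
θ − 94° = arccos(√0.501) = 44.9°, giving θ ≈ 94 + 44.9 = 138.9°.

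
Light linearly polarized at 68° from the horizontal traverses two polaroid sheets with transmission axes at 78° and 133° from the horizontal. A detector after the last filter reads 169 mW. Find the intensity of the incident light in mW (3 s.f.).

I₀ ≈ 530 mW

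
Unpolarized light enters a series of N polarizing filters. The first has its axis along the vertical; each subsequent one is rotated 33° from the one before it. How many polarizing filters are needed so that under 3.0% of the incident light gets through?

N = 9

First polarizer halves the unpolarized light: factor 1/2.
Each further stage multiplies by cos²(33°) = 0.7034.
After N polarizers: T = 0.5·0.7034^(N−1). Require T < 0.030 ⇒ N−1 > ln(0.030/0.5)/ln(0.7034) = 8.00, so N−1 ≥ 8 and N = 9.
Check: N=9 gives T = 0.02995 < 0.030; N=8 gives T = 0.04258.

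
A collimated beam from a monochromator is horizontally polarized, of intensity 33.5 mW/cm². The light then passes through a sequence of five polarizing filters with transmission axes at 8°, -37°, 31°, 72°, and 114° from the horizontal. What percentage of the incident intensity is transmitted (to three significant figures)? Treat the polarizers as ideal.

I₁ = 33.5 mW/cm² · cos²(8°) = 32.85 mW/cm².
I₂ = I₁ · cos²(45°) = 32.85 · 0.5 = 16.43 mW/cm².
I₃ = I₂ · cos²(68°) = 16.43 · 0.1403 = 2.305 mW/cm².
I₄ = I₃ · cos²(41°) = 2.305 · 0.5696 = 1.313 mW/cm².
I₅ = I₄ · cos²(42°) = 1.313 · 0.5523 = 0.7251 mW/cm².
That is 2.164% of the incident intensity.

≈ 2.16%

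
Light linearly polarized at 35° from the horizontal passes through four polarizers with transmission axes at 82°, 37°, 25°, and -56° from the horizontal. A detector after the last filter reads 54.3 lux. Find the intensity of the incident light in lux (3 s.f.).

I₀ ≈ 9970 lux

By Malus's law, I₁ = I₀ cos²(82° − 35°) = I₀ cos²(47°) = 0.4651 I₀.
I₂ = I₁ cos²(37° − 82°) = 0.4651 I₀ · cos²(45°) = 0.2326 I₀.
I₃ = I₂ cos²(25° − 37°) = 0.2326 I₀ · cos²(12°) = 0.2225 I₀.
I₄ = I₃ cos²(-56° − 25°) = 0.2225 I₀ · cos²(81°) = 0.005445 I₀.
So 54.3 lux = 0.005445 I₀, giving I₀ = 54.3/0.005445 = 9972 lux.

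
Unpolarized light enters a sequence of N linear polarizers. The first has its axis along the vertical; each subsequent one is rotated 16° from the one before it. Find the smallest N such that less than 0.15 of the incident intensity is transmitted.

First polarizer halves the unpolarized light: factor 1/2.
Each further stage multiplies by cos²(16°) = 0.924.
After N polarizers: T = 0.5·0.924^(N−1). Require T < 0.15 ⇒ N−1 > ln(0.15/0.5)/ln(0.924) = 15.24, so N−1 ≥ 16 and N = 17.
Check: N=17 gives T = 0.1412 < 0.15; N=16 gives T = 0.1528.

N = 17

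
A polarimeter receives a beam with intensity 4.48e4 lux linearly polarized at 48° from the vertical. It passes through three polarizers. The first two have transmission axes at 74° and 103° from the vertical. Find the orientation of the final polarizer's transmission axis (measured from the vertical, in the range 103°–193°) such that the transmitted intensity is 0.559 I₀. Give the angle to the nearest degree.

θ ≈ 121°

By Malus's law, I₁ = I₀ cos²(74° − 48°) = I₀ cos²(26°) = 0.8078 I₀.
I₂ = I₁ cos²(103° − 74°) = 0.8078 I₀ · cos²(29°) = 0.618 I₀.
Need I₃/I₀ = 0.559, so cos²(θ − 103°) = 0.559 / 0.618 = 0.9046.
θ − 103° = arccos(√0.9046) = 18.0°, giving θ ≈ 103 + 18.0 = 121.0°.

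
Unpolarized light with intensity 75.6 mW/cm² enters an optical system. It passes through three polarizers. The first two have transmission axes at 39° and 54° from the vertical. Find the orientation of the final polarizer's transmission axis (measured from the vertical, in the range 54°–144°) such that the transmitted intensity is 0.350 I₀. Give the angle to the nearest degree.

θ ≈ 84°

Unpolarized light through the first polarizer → I₁ = ½ I₀, now polarized at 39°.
I₂ = I₁ cos²(54° − 39°) = 0.5 I₀ · cos²(15°) = 0.4665 I₀.
Need I₃/I₀ = 0.35, so cos²(θ − 54°) = 0.35 / 0.4665 = 0.7503.
θ − 54° = arccos(√0.7503) = 30.0°, giving θ ≈ 54 + 30.0 = 84.0°.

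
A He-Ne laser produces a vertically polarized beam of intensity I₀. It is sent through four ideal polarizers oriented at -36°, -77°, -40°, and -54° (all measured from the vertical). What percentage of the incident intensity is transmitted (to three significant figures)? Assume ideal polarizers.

≈ 22.4%

I₁ = I₀ cos²(-36° − 0°) = I₀ cos²(36°) = 0.6545 I₀.
I₂ = I₁ cos²(-77° + 36°) = 0.6545 I₀ · cos²(41°) = 0.3728 I₀.
I₃ = I₂ cos²(-40° + 77°) = 0.3728 I₀ · cos²(37°) = 0.2378 I₀.
I₄ = I₃ cos²(-54° + 40°) = 0.2378 I₀ · cos²(14°) = 0.2239 I₀.
That is 22.39% of the incident intensity.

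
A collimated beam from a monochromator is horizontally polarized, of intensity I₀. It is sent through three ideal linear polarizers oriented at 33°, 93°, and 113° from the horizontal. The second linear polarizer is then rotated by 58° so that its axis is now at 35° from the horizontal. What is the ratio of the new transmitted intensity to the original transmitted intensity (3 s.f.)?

Before rotation:
I₁ = I₀ cos²(33° − 0°) = I₀ cos²(33°) = 0.7034 I₀.
I₂ = I₁ cos²(93° − 33°) = 0.7034 I₀ · cos²(60°) = 0.1758 I₀.
I₃ = I₂ cos²(113° − 93°) = 0.1758 I₀ · cos²(20°) = 0.1553 I₀.
After rotation:
I₁ = I₀ cos²(33° − 0°) = I₀ cos²(33°) = 0.7034 I₀.
I₂ = I₁ cos²(35° − 33°) = 0.7034 I₀ · cos²(2°) = 0.7025 I₀.
I₃ = I₂ cos²(113° − 35°) = 0.7025 I₀ · cos²(78°) = 0.03037 I₀.
Ratio = 0.03037 / 0.1553 = 0.1956.

I_new/I_old ≈ 0.196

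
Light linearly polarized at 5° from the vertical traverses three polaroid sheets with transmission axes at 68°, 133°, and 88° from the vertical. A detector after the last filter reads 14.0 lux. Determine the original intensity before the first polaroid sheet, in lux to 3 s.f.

I₀ ≈ 761 lux

By Malus's law, I₁ = I₀ cos²(68° − 5°) = I₀ cos²(63°) = 0.2061 I₀.
I₂ = I₁ cos²(133° − 68°) = 0.2061 I₀ · cos²(65°) = 0.03681 I₀.
I₃ = I₂ cos²(88° − 133°) = 0.03681 I₀ · cos²(45°) = 0.01841 I₀.
So 14.0 lux = 0.01841 I₀, giving I₀ = 14.0/0.01841 = 760.6 lux.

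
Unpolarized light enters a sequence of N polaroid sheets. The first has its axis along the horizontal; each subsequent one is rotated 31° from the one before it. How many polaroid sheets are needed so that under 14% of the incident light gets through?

N = 6

First polarizer halves the unpolarized light: factor 1/2.
Each further stage multiplies by cos²(31°) = 0.7347.
After N polarizers: T = 0.5·0.7347^(N−1). Require T < 0.14 ⇒ N−1 > ln(0.14/0.5)/ln(0.7347) = 4.13, so N−1 ≥ 5 and N = 6.
Check: N=6 gives T = 0.1071 < 0.14; N=5 gives T = 0.1457.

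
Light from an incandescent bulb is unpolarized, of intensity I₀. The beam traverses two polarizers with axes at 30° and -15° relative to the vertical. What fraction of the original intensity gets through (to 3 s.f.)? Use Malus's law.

Unpolarized light through the first polarizer → I₁ = ½ I₀, now polarized at 30°.
I₂ = I₁ cos²(-15° − 30°) = 0.5 I₀ · cos²(45°) = 0.25 I₀.
Transmitted fraction = 0.25.

≈ 0.250 I₀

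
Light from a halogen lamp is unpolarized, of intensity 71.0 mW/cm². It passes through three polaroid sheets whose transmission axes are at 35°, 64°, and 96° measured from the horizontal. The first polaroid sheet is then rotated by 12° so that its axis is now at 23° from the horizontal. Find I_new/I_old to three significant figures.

I_new/I_old ≈ 0.745

Before rotation:
Unpolarized light through the first polarizer → I₁ = ½ I₀, now polarized at 35°.
I₂ = I₁ cos²(64° − 35°) = 0.5 I₀ · cos²(29°) = 0.3825 I₀.
I₃ = I₂ cos²(96° − 64°) = 0.3825 I₀ · cos²(32°) = 0.2751 I₀.
After rotation:
Unpolarized light through the first polarizer → I₁ = ½ I₀, now polarized at 23°.
I₂ = I₁ cos²(64° − 23°) = 0.5 I₀ · cos²(41°) = 0.2848 I₀.
I₃ = I₂ cos²(96° − 64°) = 0.2848 I₀ · cos²(32°) = 0.2048 I₀.
Ratio = 0.2048 / 0.2751 = 0.7446.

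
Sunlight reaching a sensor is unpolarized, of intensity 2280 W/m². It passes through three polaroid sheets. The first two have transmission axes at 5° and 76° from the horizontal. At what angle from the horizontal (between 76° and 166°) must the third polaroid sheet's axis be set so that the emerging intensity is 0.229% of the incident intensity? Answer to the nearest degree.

Unpolarized light through the first polarizer → I₁ = ½ I₀, now polarized at 5°.
I₂ = I₁ cos²(76° − 5°) = 0.5 I₀ · cos²(71°) = 0.053 I₀.
Need I₃/I₀ = 0.00229, so cos²(θ − 76°) = 0.00229 / 0.053 = 0.04321.
θ − 76° = arccos(√0.04321) = 78.0°, giving θ ≈ 76 + 78.0 = 154.0°.

θ ≈ 154°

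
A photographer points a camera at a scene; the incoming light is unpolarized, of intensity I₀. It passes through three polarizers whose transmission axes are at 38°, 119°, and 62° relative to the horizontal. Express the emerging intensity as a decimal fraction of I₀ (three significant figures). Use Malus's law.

Unpolarized light through the first polarizer → I₁ = ½ I₀, now polarized at 38°.
I₂ = I₁ cos²(119° − 38°) = 0.5 I₀ · cos²(81°) = 0.01224 I₀.
I₃ = I₂ cos²(62° − 119°) = 0.01224 I₀ · cos²(57°) = 0.00363 I₀.
Transmitted fraction = 0.00363.

≈ 0.00363 I₀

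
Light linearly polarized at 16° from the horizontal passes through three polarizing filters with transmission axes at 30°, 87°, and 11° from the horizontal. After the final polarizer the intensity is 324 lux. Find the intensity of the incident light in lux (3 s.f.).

I₀ ≈ 1.98e4 lux

I₁ = I₀ cos²(30° − 16°) = I₀ cos²(14°) = 0.9415 I₀.
I₂ = I₁ cos²(87° − 30°) = 0.9415 I₀ · cos²(57°) = 0.2793 I₀.
I₃ = I₂ cos²(11° − 87°) = 0.2793 I₀ · cos²(76°) = 0.01634 I₀.
So 324 lux = 0.01634 I₀, giving I₀ = 324/0.01634 = 1.982e+04 lux.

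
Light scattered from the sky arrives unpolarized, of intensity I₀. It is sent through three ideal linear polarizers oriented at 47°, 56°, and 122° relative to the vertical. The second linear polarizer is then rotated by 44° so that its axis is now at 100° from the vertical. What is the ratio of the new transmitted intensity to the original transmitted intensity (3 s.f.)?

Before rotation:
Unpolarized light through the first polarizer → I₁ = ½ I₀, now polarized at 47°.
I₂ = I₁ cos²(56° − 47°) = 0.5 I₀ · cos²(9°) = 0.4878 I₀.
I₃ = I₂ cos²(122° − 56°) = 0.4878 I₀ · cos²(66°) = 0.08069 I₀.
After rotation:
Unpolarized light through the first polarizer → I₁ = ½ I₀, now polarized at 47°.
I₂ = I₁ cos²(100° − 47°) = 0.5 I₀ · cos²(53°) = 0.1811 I₀.
I₃ = I₂ cos²(122° − 100°) = 0.1811 I₀ · cos²(22°) = 0.1557 I₀.
Ratio = 0.1557 / 0.08069 = 1.929.

I_new/I_old ≈ 1.93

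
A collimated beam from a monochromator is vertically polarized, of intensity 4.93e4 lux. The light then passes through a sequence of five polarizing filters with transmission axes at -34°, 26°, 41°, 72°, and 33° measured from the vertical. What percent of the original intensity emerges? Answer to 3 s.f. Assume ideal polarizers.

I₁ = 4.93e4 lux · cos²(34°) = 3.388e+04 lux.
I₂ = I₁ · cos²(60°) = 3.388e+04 · 0.25 = 8471 lux.
I₃ = I₂ · cos²(15°) = 8471 · 0.933 = 7904 lux.
I₄ = I₃ · cos²(31°) = 7904 · 0.7347 = 5807 lux.
I₅ = I₄ · cos²(39°) = 5807 · 0.604 = 3507 lux.
That is 7.114% of the incident intensity.

≈ 7.11%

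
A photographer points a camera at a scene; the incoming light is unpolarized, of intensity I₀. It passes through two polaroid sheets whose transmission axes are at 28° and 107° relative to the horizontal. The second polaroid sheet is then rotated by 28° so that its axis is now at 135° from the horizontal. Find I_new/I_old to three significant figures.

Before rotation:
Unpolarized light through the first polarizer → I₁ = ½ I₀, now polarized at 28°.
I₂ = I₁ cos²(107° − 28°) = 0.5 I₀ · cos²(79°) = 0.0182 I₀.
After rotation:
Unpolarized light through the first polarizer → I₁ = ½ I₀, now polarized at 28°.
Angle between axes 1 and 2: 73°. I₂ = 0.5 I₀ · cos²(73°) = 0.04274 I₀.
Ratio = 0.04274 / 0.0182 = 2.348.

I_new/I_old ≈ 2.35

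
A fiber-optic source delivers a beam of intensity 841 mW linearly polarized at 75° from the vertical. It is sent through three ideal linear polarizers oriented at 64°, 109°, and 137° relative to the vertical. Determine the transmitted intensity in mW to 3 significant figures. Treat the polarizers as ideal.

I₁ = 841 mW · cos²(11°) = 810.4 mW.
I₂ = I₁ · cos²(45°) = 810.4 · 0.5 = 405.2 mW.
I₃ = I₂ · cos²(28°) = 405.2 · 0.7796 = 315.9 mW.

I ≈ 316 mW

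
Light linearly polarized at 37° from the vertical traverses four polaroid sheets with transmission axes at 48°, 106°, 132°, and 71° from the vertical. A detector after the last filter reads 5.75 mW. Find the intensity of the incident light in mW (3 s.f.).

I₀ ≈ 112 mW

By Malus's law, I₁ = I₀ cos²(48° − 37°) = I₀ cos²(11°) = 0.9636 I₀.
I₂ = I₁ cos²(106° − 48°) = 0.9636 I₀ · cos²(58°) = 0.2706 I₀.
I₃ = I₂ cos²(132° − 106°) = 0.2706 I₀ · cos²(26°) = 0.2186 I₀.
I₄ = I₃ cos²(71° − 132°) = 0.2186 I₀ · cos²(61°) = 0.05138 I₀.
So 5.75 mW = 0.05138 I₀, giving I₀ = 5.75/0.05138 = 111.9 mW.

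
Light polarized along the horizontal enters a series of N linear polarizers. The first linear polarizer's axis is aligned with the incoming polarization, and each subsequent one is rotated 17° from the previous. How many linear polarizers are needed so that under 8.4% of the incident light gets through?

First polarizer is aligned with the polarization: full transmission.
Each further stage multiplies by cos²(17°) = 0.9145.
After N polarizers: T = 0.9145^(N−1). Require T < 0.084 ⇒ N−1 > ln(0.084)/ln(0.9145) = 27.72, so N−1 ≥ 28 and N = 29.
Check: N=29 gives T = 0.08192 < 0.084; N=28 gives T = 0.08958.

N = 29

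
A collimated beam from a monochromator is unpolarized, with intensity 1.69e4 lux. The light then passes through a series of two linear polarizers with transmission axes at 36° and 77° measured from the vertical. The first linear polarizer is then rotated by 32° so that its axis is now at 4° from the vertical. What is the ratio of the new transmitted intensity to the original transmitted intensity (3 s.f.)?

Before rotation:
Unpolarized light through the first polarizer → I₁ = ½ I₀, now polarized at 36°.
I₂ = I₁ cos²(77° − 36°) = 0.5 I₀ · cos²(41°) = 0.2848 I₀.
After rotation:
Unpolarized light through the first polarizer → I₁ = ½ I₀, now polarized at 4°.
I₂ = I₁ cos²(77° − 4°) = 0.5 I₀ · cos²(73°) = 0.04274 I₀.
Ratio = 0.04274 / 0.2848 = 0.1501.

I_new/I_old ≈ 0.150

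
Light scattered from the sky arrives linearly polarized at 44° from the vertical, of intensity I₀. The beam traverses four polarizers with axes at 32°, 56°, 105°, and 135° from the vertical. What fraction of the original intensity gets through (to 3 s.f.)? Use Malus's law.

≈ 0.258 I₀

By Malus's law, I₁ = I₀ cos²(32° − 44°) = I₀ cos²(12°) = 0.9568 I₀.
I₂ = I₁ cos²(56° − 32°) = 0.9568 I₀ · cos²(24°) = 0.7985 I₀.
I₃ = I₂ cos²(105° − 56°) = 0.7985 I₀ · cos²(49°) = 0.3437 I₀.
I₄ = I₃ cos²(135° − 105°) = 0.3437 I₀ · cos²(30°) = 0.2578 I₀.
Transmitted fraction = 0.2578.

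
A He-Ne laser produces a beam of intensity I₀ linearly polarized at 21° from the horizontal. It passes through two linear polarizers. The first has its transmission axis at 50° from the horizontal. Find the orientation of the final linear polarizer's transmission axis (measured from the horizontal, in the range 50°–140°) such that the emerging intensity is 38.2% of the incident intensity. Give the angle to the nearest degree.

θ ≈ 95°

I₁ = I₀ cos²(50° − 21°) = I₀ cos²(29°) = 0.765 I₀.
Need I₂/I₀ = 0.382, so cos²(θ − 50°) = 0.382 / 0.765 = 0.4994.
θ − 50° = arccos(√0.4994) = 45.0°, giving θ ≈ 50 + 45.0 = 95.0°.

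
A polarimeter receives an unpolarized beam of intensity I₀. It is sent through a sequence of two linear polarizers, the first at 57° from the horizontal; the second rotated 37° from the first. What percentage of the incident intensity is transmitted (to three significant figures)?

≈ 31.9%

Unpolarized light through the first polarizer → I₁ = ½ I₀, now polarized at 57°.
I₂ = I₁ cos²(37°) = 0.5 · 0.6378 I₀ = 0.3189 I₀.
That is 31.89% of the incident intensity.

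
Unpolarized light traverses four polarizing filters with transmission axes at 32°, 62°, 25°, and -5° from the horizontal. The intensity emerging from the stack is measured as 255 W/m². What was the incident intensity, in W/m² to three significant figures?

Unpolarized light through the first polarizer → I₁ = ½ I₀, now polarized at 32°.
I₂ = I₁ cos²(62° − 32°) = 0.5 I₀ · cos²(30°) = 0.375 I₀.
I₃ = I₂ cos²(25° − 62°) = 0.375 I₀ · cos²(37°) = 0.2392 I₀.
I₄ = I₃ cos²(-5° − 25°) = 0.2392 I₀ · cos²(30°) = 0.1794 I₀.
So 255 W/m² = 0.1794 I₀, giving I₀ = 255/0.1794 = 1422 W/m².

I₀ ≈ 1420 W/m²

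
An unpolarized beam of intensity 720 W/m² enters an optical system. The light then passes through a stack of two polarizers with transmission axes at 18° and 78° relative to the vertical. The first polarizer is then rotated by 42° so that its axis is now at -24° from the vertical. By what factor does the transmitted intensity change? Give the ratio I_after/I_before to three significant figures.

Before rotation:
Unpolarized light through the first polarizer → I₁ = ½ I₀, now polarized at 18°.
I₂ = I₁ cos²(78° − 18°) = 0.5 I₀ · cos²(60°) = 0.125 I₀.
After rotation:
Unpolarized light through the first polarizer → I₁ = ½ I₀, now polarized at -24°.
Angle between axes 1 and 2: 78°. I₂ = 0.5 I₀ · cos²(78°) = 0.02161 I₀.
Ratio = 0.02161 / 0.125 = 0.1729.

I_new/I_old ≈ 0.173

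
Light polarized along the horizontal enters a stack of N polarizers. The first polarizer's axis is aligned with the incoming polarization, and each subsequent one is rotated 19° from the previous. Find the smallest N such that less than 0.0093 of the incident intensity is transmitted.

N = 43

First polarizer is aligned with the polarization: full transmission.
Each further stage multiplies by cos²(19°) = 0.894.
After N polarizers: T = 0.894^(N−1). Require T < 0.0093 ⇒ N−1 > ln(0.0093)/ln(0.894) = 41.75, so N−1 ≥ 42 and N = 43.
Check: N=43 gives T = 0.009042 < 0.0093; N=42 gives T = 0.01011.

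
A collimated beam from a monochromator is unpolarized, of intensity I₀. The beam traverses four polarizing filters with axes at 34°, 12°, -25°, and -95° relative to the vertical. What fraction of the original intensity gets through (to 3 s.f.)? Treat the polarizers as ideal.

≈ 0.0321 I₀

Unpolarized light through the first polarizer → I₁ = ½ I₀, now polarized at 34°.
I₂ = I₁ cos²(12° − 34°) = 0.5 I₀ · cos²(22°) = 0.4298 I₀.
I₃ = I₂ cos²(-25° − 12°) = 0.4298 I₀ · cos²(37°) = 0.2742 I₀.
I₄ = I₃ cos²(-95° + 25°) = 0.2742 I₀ · cos²(70°) = 0.03207 I₀.
Transmitted fraction = 0.03207.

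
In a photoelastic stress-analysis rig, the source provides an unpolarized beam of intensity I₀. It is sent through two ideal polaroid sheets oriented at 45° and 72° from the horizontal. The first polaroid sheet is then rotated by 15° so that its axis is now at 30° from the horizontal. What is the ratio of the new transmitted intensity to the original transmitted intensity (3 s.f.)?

Before rotation:
Unpolarized light through the first polarizer → I₁ = ½ I₀, now polarized at 45°.
I₂ = I₁ cos²(72° − 45°) = 0.5 I₀ · cos²(27°) = 0.3969 I₀.
After rotation:
Unpolarized light through the first polarizer → I₁ = ½ I₀, now polarized at 30°.
I₂ = I₁ cos²(72° − 30°) = 0.5 I₀ · cos²(42°) = 0.2761 I₀.
Ratio = 0.2761 / 0.3969 = 0.6956.

I_new/I_old ≈ 0.696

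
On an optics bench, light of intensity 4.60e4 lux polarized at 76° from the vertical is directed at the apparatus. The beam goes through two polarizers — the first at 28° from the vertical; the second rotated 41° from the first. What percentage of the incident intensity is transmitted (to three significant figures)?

≈ 25.5%

By Malus's law, I₁ = 4.60e4 lux · cos²(48°) = 2.06e+04 lux.
I₂ = I₁ · cos²(41°) = 2.06e+04 · 0.5696 = 1.173e+04 lux.
That is 25.5% of the incident intensity.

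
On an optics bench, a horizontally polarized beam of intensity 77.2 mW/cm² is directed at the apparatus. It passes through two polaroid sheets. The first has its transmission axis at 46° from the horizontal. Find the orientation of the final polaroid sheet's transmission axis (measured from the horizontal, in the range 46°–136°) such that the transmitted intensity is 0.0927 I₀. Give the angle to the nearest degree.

θ ≈ 110°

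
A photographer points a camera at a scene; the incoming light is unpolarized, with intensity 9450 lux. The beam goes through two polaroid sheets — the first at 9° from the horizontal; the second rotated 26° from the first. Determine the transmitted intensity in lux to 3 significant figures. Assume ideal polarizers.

Unpolarized light through the first polarizer → I₁ = 9450 lux/2 = 4725 lux, polarized at 9°.
I₂ = I₁ · cos²(26°) = 4725 · 0.8078 = 3817 lux.

I ≈ 3820 lux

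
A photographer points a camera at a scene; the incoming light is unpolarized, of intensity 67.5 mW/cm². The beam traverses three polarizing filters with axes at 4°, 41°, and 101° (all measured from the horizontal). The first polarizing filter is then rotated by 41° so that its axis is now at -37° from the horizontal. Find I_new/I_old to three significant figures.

Before rotation:
Unpolarized light through the first polarizer → I₁ = ½ I₀, now polarized at 4°.
I₂ = I₁ cos²(41° − 4°) = 0.5 I₀ · cos²(37°) = 0.3189 I₀.
I₃ = I₂ cos²(101° − 41°) = 0.3189 I₀ · cos²(60°) = 0.07973 I₀.
After rotation:
Unpolarized light through the first polarizer → I₁ = ½ I₀, now polarized at -37°.
I₂ = I₁ cos²(41° + 37°) = 0.5 I₀ · cos²(78°) = 0.02161 I₀.
I₃ = I₂ cos²(101° − 41°) = 0.02161 I₀ · cos²(60°) = 0.005403 I₀.
Ratio = 0.005403 / 0.07973 = 0.06777.

I_new/I_old ≈ 0.0678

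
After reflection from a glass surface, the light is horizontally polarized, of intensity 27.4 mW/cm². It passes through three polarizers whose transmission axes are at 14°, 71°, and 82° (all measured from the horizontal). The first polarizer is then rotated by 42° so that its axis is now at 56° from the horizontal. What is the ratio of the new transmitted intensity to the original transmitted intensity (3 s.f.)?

Before rotation:
By Malus's law, I₁ = I₀ cos²(14° − 0°) = I₀ cos²(14°) = 0.9415 I₀.
I₂ = I₁ cos²(71° − 14°) = 0.9415 I₀ · cos²(57°) = 0.2793 I₀.
I₃ = I₂ cos²(82° − 71°) = 0.2793 I₀ · cos²(11°) = 0.2691 I₀.
After rotation:
I₁ = I₀ cos²(56° − 0°) = I₀ cos²(56°) = 0.3127 I₀.
I₂ = I₁ cos²(71° − 56°) = 0.3127 I₀ · cos²(15°) = 0.2917 I₀.
I₃ = I₂ cos²(82° − 71°) = 0.2917 I₀ · cos²(11°) = 0.2811 I₀.
Ratio = 0.2811 / 0.2691 = 1.045.

I_new/I_old ≈ 1.04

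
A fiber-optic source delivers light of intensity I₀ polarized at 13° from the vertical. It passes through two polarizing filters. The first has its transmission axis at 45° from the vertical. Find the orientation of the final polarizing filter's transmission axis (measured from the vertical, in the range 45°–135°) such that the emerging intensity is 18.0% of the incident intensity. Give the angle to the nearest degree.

I₁ = I₀ cos²(45° − 13°) = I₀ cos²(32°) = 0.7192 I₀.
Need I₂/I₀ = 0.18, so cos²(θ − 45°) = 0.18 / 0.7192 = 0.2503.
θ − 45° = arccos(√0.2503) = 60.0°, giving θ ≈ 45 + 60.0 = 105.0°.

θ ≈ 105°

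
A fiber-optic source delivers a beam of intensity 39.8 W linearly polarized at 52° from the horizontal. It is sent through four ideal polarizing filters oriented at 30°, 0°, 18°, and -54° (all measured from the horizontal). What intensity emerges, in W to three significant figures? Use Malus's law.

By Malus's law, I₁ = 39.8 W · cos²(22°) = 34.21 W.
I₂ = I₁ · cos²(30°) = 34.21 · 0.75 = 25.66 W.
I₃ = I₂ · cos²(18°) = 25.66 · 0.9045 = 23.21 W.
I₄ = I₃ · cos²(72°) = 23.21 · 0.09549 = 2.216 W.

I ≈ 2.22 W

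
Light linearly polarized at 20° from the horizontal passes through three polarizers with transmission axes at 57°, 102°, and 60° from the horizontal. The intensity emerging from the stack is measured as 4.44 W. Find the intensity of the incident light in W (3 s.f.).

I₀ ≈ 25.2 W

I₁ = I₀ cos²(57° − 20°) = I₀ cos²(37°) = 0.6378 I₀.
I₂ = I₁ cos²(102° − 57°) = 0.6378 I₀ · cos²(45°) = 0.3189 I₀.
I₃ = I₂ cos²(60° − 102°) = 0.3189 I₀ · cos²(42°) = 0.1761 I₀.
So 4.44 W = 0.1761 I₀, giving I₀ = 4.44/0.1761 = 25.21 W.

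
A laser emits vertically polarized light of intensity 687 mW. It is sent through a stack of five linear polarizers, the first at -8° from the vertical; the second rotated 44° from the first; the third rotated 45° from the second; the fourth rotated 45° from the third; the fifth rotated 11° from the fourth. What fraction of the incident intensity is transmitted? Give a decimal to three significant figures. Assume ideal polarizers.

I/I₀ ≈ 0.122

I₁ = 687 mW · cos²(8°) = 673.7 mW.
I₂ = I₁ · cos²(44°) = 673.7 · 0.5174 = 348.6 mW.
I₃ = I₂ · cos²(45°) = 348.6 · 0.5 = 174.3 mW.
I₄ = I₃ · cos²(45°) = 174.3 · 0.5 = 87.15 mW.
I₅ = I₄ · cos²(11°) = 87.15 · 0.9636 = 83.98 mW.
Transmitted fraction = 0.1222.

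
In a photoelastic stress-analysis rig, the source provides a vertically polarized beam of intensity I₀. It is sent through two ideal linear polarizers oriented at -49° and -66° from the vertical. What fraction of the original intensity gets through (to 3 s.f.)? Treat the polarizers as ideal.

I₁ = I₀ cos²(-49° − 0°) = I₀ cos²(49°) = 0.4304 I₀.
I₂ = I₁ cos²(-66° + 49°) = 0.4304 I₀ · cos²(17°) = 0.3936 I₀.
Transmitted fraction = 0.3936.

≈ 0.394 I₀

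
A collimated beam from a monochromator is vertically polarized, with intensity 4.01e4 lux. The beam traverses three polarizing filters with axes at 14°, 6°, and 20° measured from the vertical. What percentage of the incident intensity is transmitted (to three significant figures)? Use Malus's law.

≈ 86.9%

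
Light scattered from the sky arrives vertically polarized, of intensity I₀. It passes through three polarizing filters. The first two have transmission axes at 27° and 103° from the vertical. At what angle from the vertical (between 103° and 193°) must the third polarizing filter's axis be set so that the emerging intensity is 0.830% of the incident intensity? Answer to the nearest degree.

θ ≈ 168°

By Malus's law, I₁ = I₀ cos²(27° − 0°) = I₀ cos²(27°) = 0.7939 I₀.
I₂ = I₁ cos²(103° − 27°) = 0.7939 I₀ · cos²(76°) = 0.04646 I₀.
Need I₃/I₀ = 0.0083, so cos²(θ − 103°) = 0.0083 / 0.04646 = 0.1786.
θ − 103° = arccos(√0.1786) = 65.0°, giving θ ≈ 103 + 65.0 = 168.0°.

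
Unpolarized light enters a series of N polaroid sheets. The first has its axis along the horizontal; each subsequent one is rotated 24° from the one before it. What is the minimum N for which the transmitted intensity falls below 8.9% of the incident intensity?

First polarizer halves the unpolarized light: factor 1/2.
Each further stage multiplies by cos²(24°) = 0.8346.
After N polarizers: T = 0.5·0.8346^(N−1). Require T < 0.089 ⇒ N−1 > ln(0.089/0.5)/ln(0.8346) = 9.54, so N−1 ≥ 10 and N = 11.
Check: N=11 gives T = 0.08195 < 0.089; N=10 gives T = 0.0982.

N = 11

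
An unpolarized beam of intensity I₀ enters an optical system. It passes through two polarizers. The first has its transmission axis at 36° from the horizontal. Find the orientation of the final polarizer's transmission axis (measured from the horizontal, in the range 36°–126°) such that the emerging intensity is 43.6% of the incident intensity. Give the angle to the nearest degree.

Unpolarized light through the first polarizer → I₁ = ½ I₀, now polarized at 36°.
Need I₂/I₀ = 0.436, so cos²(θ − 36°) = 0.436 / 0.5 = 0.872.
θ − 36° = arccos(√0.872) = 21.0°, giving θ ≈ 36 + 21.0 = 57.0°.

θ ≈ 57°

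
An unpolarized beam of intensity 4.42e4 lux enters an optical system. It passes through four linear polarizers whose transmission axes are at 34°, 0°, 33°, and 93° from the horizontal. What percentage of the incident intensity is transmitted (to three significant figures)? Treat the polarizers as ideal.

≈ 6.04%

Unpolarized light through the first polarizer → I₁ = 4.42e4 lux/2 = 2.21e+04 lux, polarized at 34°.
I₂ = I₁ · cos²(34°) = 2.21e+04 · 0.6873 = 1.519e+04 lux.
I₃ = I₂ · cos²(33°) = 1.519e+04 · 0.7034 = 1.068e+04 lux.
I₄ = I₃ · cos²(60°) = 1.068e+04 · 0.25 = 2671 lux.
That is 6.043% of the incident intensity.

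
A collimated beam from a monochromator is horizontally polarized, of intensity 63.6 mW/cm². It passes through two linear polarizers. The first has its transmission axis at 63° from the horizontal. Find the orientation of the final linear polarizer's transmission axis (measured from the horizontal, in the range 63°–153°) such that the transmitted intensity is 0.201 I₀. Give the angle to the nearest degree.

θ ≈ 72°

By Malus's law, I₁ = I₀ cos²(63° − 0°) = I₀ cos²(63°) = 0.2061 I₀.
Need I₂/I₀ = 0.201, so cos²(θ − 63°) = 0.201 / 0.2061 = 0.9752.
θ − 63° = arccos(√0.9752) = 9.1°, giving θ ≈ 63 + 9.1 = 72.1°.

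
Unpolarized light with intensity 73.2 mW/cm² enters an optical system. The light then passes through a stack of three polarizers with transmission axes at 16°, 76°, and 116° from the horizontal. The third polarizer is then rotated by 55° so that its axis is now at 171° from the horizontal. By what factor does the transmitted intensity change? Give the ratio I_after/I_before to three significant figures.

Before rotation:
Unpolarized light through the first polarizer → I₁ = ½ I₀, now polarized at 16°.
I₂ = I₁ cos²(76° − 16°) = 0.5 I₀ · cos²(60°) = 0.125 I₀.
I₃ = I₂ cos²(116° − 76°) = 0.125 I₀ · cos²(40°) = 0.07335 I₀.
After rotation:
Unpolarized light through the first polarizer → I₁ = ½ I₀, now polarized at 16°.
I₂ = I₁ cos²(76° − 16°) = 0.5 I₀ · cos²(60°) = 0.125 I₀.
Angle between axes 2 and 3: 85°. I₃ = 0.125 I₀ · cos²(85°) = 0.0009495 I₀.
Ratio = 0.0009495 / 0.07335 = 0.01294.

I_new/I_old ≈ 0.0129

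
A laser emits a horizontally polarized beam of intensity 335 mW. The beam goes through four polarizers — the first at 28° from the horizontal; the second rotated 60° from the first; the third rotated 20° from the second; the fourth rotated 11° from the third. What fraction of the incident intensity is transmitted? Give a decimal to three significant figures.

I/I₀ ≈ 0.166

I₁ = 335 mW · cos²(28°) = 261.2 mW.
I₂ = I₁ · cos²(60°) = 261.2 · 0.25 = 65.29 mW.
I₃ = I₂ · cos²(20°) = 65.29 · 0.883 = 57.65 mW.
I₄ = I₃ · cos²(11°) = 57.65 · 0.9636 = 55.55 mW.
Transmitted fraction = 0.1658.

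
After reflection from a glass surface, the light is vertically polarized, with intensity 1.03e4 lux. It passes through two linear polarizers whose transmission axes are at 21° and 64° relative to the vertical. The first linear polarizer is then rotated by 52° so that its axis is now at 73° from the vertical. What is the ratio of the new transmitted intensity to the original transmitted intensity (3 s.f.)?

Before rotation:
I₁ = I₀ cos²(21° − 0°) = I₀ cos²(21°) = 0.8716 I₀.
I₂ = I₁ cos²(64° − 21°) = 0.8716 I₀ · cos²(43°) = 0.4662 I₀.
After rotation:
I₁ = I₀ cos²(73° − 0°) = I₀ cos²(73°) = 0.08548 I₀.
I₂ = I₁ cos²(64° − 73°) = 0.08548 I₀ · cos²(9°) = 0.08339 I₀.
Ratio = 0.08339 / 0.4662 = 0.1789.

I_new/I_old ≈ 0.179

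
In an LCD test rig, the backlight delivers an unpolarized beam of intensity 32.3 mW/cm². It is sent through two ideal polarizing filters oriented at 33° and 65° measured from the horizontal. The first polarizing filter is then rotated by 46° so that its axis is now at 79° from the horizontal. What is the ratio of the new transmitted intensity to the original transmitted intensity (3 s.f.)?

I_new/I_old ≈ 1.31

Before rotation:
Unpolarized light through the first polarizer → I₁ = ½ I₀, now polarized at 33°.
I₂ = I₁ cos²(65° − 33°) = 0.5 I₀ · cos²(32°) = 0.3596 I₀.
After rotation:
Unpolarized light through the first polarizer → I₁ = ½ I₀, now polarized at 79°.
I₂ = I₁ cos²(65° − 79°) = 0.5 I₀ · cos²(14°) = 0.4707 I₀.
Ratio = 0.4707 / 0.3596 = 1.309.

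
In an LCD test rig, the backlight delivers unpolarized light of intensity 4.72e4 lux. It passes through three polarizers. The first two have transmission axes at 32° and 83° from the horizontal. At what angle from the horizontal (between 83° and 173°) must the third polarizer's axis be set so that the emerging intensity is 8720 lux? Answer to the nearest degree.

Unpolarized light through the first polarizer → I₁ = ½ I₀, now polarized at 32°.
I₂ = I₁ cos²(83° − 32°) = 0.5 I₀ · cos²(51°) = 0.198 I₀.
Target fraction: 8720 / 4.72e4 lux = 0.1847 of I₀.
Need I₃/I₀ = 0.1847, so cos²(θ − 83°) = 0.1847 / 0.198 = 0.933.
θ − 83° = arccos(√0.933) = 15.0°, giving θ ≈ 83 + 15.0 = 98.0°.

θ ≈ 98°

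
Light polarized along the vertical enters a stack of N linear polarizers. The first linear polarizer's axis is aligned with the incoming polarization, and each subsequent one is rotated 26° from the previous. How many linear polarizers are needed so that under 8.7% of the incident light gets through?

N = 13

First polarizer is aligned with the polarization: full transmission.
Each further stage multiplies by cos²(26°) = 0.8078.
After N polarizers: T = 0.8078^(N−1). Require T < 0.087 ⇒ N−1 > ln(0.087)/ln(0.8078) = 11.44, so N−1 ≥ 12 and N = 13.
Check: N=13 gives T = 0.07724 < 0.087; N=12 gives T = 0.09561.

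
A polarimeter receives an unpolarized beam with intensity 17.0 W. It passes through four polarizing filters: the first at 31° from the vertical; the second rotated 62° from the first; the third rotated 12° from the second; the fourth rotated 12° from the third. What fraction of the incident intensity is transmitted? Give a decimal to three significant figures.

Unpolarized light through the first polarizer → I₁ = 17.0 W/2 = 8.5 W, polarized at 31°.
I₂ = I₁ · cos²(62°) = 8.5 · 0.2204 = 1.873 W.
I₃ = I₂ · cos²(12°) = 1.873 · 0.9568 = 1.792 W.
I₄ = I₃ · cos²(12°) = 1.792 · 0.9568 = 1.715 W.
Transmitted fraction = 0.1009.

I/I₀ ≈ 0.101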